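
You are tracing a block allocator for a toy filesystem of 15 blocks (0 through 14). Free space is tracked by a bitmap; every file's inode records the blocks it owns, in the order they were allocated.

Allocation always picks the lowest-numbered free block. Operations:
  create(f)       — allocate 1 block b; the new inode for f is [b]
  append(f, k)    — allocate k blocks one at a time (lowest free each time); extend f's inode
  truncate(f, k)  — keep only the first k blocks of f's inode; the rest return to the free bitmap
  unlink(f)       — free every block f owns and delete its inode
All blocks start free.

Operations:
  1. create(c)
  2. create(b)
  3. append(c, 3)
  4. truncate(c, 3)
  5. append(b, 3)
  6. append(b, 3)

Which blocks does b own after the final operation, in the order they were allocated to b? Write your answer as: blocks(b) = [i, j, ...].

blocks(b) = [1, 4, 5, 6, 7, 8, 9]

create(c): bitmap=F.............. | c=[0]
create(b): bitmap=FF............. | b=[1] c=[0]
append(c, 3): bitmap=FFFFF.......... | b=[1] c=[0, 2, 3, 4]
truncate(c, 3): bitmap=FFFF........... | b=[1] c=[0, 2, 3]
append(b, 3): bitmap=FFFFFFF........ | b=[1, 4, 5, 6] c=[0, 2, 3]
append(b, 3): bitmap=FFFFFFFFFF..... | b=[1, 4, 5, 6, 7, 8, 9] c=[0, 2, 3]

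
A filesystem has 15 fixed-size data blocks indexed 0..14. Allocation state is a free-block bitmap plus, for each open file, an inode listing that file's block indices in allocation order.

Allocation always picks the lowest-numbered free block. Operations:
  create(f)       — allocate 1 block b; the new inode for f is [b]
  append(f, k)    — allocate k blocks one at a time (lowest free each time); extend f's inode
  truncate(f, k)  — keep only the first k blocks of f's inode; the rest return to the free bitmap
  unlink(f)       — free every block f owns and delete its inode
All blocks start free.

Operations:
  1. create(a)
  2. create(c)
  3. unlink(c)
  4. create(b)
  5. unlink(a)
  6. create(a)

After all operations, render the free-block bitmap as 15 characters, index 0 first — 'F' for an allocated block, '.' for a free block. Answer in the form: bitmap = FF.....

bitmap = FF.............

  1. create(a)  ⇒  F..............  {a→[0]}
  2. create(c)  ⇒  FF.............  {a→[0]; c→[1]}
  3. unlink(c)  ⇒  F..............  {a→[0]}
  4. create(b)  ⇒  FF.............  {a→[0]; b→[1]}
  5. unlink(a)  ⇒  .F.............  {b→[1]}
  6. create(a)  ⇒  FF.............  {a→[0]; b→[1]}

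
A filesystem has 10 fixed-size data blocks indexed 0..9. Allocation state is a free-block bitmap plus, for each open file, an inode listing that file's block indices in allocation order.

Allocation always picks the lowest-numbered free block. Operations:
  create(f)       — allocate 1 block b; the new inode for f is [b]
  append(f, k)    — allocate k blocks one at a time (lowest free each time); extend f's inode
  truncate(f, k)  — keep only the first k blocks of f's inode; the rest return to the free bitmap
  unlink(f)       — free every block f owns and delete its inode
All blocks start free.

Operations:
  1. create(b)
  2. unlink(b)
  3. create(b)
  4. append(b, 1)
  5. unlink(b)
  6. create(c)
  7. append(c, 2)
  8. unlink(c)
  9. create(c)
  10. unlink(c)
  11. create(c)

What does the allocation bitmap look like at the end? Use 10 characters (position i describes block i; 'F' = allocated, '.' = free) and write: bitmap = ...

after create(b) → b:[0]  free=[F.........]
after unlink(b) →   free=[..........]
after create(b) → b:[0]  free=[F.........]
after append(b, 1) → b:[0, 1]  free=[FF........]
after unlink(b) →   free=[..........]
after create(c) → c:[0]  free=[F.........]
after append(c, 2) → c:[0, 1, 2]  free=[FFF.......]
after unlink(c) →   free=[..........]
after create(c) → c:[0]  free=[F.........]
after unlink(c) →   free=[..........]
after create(c) → c:[0]  free=[F.........]

bitmap = F.........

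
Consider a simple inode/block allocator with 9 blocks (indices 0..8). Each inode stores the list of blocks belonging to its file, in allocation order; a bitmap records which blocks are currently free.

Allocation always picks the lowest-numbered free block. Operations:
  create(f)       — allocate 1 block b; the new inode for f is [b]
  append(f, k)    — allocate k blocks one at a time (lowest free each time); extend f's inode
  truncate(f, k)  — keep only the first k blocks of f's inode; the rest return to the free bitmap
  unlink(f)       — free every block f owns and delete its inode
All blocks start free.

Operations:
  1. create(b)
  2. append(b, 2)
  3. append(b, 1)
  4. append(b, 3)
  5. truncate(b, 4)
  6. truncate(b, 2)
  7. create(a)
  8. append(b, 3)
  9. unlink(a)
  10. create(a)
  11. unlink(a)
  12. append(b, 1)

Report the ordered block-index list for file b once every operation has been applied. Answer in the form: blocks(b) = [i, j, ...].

blocks(b) = [0, 1, 3, 4, 5, 2]

[1] create(b) — b=0 (map F........)
[2] append(b, 2) — b=0,1,2 (map FFF......)
[3] append(b, 1) — b=0,1,2,3 (map FFFF.....)
[4] append(b, 3) — b=0,1,2,3,4,5,6 (map FFFFFFF..)
[5] truncate(b, 4) — b=0,1,2,3 (map FFFF.....)
[6] truncate(b, 2) — b=0,1 (map FF.......)
[7] create(a) — a=2 b=0,1 (map FFF......)
[8] append(b, 3) — a=2 b=0,1,3,4,5 (map FFFFFF...)
[9] unlink(a) — b=0,1,3,4,5 (map FF.FFF...)
[10] create(a) — a=2 b=0,1,3,4,5 (map FFFFFF...)
[11] unlink(a) — b=0,1,3,4,5 (map FF.FFF...)
[12] append(b, 1) — b=0,1,3,4,5,2 (map FFFFFF...)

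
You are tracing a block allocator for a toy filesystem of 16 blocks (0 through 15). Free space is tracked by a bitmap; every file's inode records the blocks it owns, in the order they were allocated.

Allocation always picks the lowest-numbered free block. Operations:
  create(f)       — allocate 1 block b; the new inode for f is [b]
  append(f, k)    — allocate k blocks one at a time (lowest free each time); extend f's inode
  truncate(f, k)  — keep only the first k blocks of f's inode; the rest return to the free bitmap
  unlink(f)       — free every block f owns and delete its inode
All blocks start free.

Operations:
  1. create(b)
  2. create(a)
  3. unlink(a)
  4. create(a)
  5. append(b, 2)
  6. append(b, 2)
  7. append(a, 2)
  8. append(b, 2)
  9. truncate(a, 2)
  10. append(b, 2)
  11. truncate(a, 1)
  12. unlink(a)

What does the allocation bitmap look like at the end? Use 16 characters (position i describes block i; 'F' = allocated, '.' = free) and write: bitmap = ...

after create(b) → b:[0]  free=[F...............]
after create(a) → a:[1], b:[0]  free=[FF..............]
after unlink(a) → b:[0]  free=[F...............]
after create(a) → a:[1], b:[0]  free=[FF..............]
after append(b, 2) → a:[1], b:[0, 2, 3]  free=[FFFF............]
after append(b, 2) → a:[1], b:[0, 2, 3, 4, 5]  free=[FFFFFF..........]
after append(a, 2) → a:[1, 6, 7], b:[0, 2, 3, 4, 5]  free=[FFFFFFFF........]
after append(b, 2) → a:[1, 6, 7], b:[0, 2, 3, 4, 5, 8, 9]  free=[FFFFFFFFFF......]
after truncate(a, 2) → a:[1, 6], b:[0, 2, 3, 4, 5, 8, 9]  free=[FFFFFFF.FF......]
after append(b, 2) → a:[1, 6], b:[0, 2, 3, 4, 5, 8, 9, 7, 10]  free=[FFFFFFFFFFF.....]
after truncate(a, 1) → a:[1], b:[0, 2, 3, 4, 5, 8, 9, 7, 10]  free=[FFFFFF.FFFF.....]
after unlink(a) → b:[0, 2, 3, 4, 5, 8, 9, 7, 10]  free=[F.FFFF.FFFF.....]

bitmap = F.FFFF.FFFF.....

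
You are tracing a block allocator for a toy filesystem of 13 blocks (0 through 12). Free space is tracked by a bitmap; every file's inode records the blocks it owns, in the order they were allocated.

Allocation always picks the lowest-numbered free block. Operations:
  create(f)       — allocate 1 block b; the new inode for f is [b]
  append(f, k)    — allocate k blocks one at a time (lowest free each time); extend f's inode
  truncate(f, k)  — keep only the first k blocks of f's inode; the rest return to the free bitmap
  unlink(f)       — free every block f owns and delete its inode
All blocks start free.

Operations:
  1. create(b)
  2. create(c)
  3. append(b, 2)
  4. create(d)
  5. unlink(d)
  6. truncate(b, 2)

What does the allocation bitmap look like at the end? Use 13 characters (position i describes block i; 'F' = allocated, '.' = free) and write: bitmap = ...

after create(b) → b:[0]  free=[F............]
after create(c) → b:[0], c:[1]  free=[FF...........]
after append(b, 2) → b:[0, 2, 3], c:[1]  free=[FFFF.........]
after create(d) → b:[0, 2, 3], c:[1], d:[4]  free=[FFFFF........]
after unlink(d) → b:[0, 2, 3], c:[1]  free=[FFFF.........]
after truncate(b, 2) → b:[0, 2], c:[1]  free=[FFF..........]

bitmap = FFF..........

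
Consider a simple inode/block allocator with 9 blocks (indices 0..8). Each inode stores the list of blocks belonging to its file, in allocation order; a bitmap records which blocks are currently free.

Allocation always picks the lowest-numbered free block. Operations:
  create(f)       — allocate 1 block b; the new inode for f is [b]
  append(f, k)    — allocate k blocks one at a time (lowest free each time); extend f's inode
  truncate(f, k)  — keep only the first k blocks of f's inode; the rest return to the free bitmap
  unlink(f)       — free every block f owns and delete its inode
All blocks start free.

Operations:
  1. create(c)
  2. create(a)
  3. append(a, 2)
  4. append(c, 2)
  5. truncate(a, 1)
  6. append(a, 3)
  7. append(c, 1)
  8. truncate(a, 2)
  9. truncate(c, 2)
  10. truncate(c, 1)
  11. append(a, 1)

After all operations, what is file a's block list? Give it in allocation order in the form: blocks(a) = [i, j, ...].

  1. create(c)  ⇒  F........  {c→[0]}
  2. create(a)  ⇒  FF.......  {a→[1]; c→[0]}
  3. append(a, 2)  ⇒  FFFF.....  {a→[1, 2, 3]; c→[0]}
  4. append(c, 2)  ⇒  FFFFFF...  {a→[1, 2, 3]; c→[0, 4, 5]}
  5. truncate(a, 1)  ⇒  FF..FF...  {a→[1]; c→[0, 4, 5]}
  6. append(a, 3)  ⇒  FFFFFFF..  {a→[1, 2, 3, 6]; c→[0, 4, 5]}
  7. append(c, 1)  ⇒  FFFFFFFF.  {a→[1, 2, 3, 6]; c→[0, 4, 5, 7]}
  8. truncate(a, 2)  ⇒  FFF.FF.F.  {a→[1, 2]; c→[0, 4, 5, 7]}
  9. truncate(c, 2)  ⇒  FFF.F....  {a→[1, 2]; c→[0, 4]}
  10. truncate(c, 1)  ⇒  FFF......  {a→[1, 2]; c→[0]}
  11. append(a, 1)  ⇒  FFFF.....  {a→[1, 2, 3]; c→[0]}

blocks(a) = [1, 2, 3]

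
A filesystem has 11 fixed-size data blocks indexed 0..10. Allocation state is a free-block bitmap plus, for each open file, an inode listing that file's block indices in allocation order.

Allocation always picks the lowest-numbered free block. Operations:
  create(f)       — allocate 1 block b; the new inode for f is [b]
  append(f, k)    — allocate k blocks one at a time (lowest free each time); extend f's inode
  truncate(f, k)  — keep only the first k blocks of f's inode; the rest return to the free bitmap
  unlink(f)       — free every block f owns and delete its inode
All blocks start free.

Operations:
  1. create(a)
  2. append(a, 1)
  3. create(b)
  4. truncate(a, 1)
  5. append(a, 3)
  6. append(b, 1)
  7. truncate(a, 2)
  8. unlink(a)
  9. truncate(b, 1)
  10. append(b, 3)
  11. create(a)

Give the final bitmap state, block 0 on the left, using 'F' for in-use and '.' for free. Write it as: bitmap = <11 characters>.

create(a): bitmap=F.......... | a=[0]
append(a, 1): bitmap=FF......... | a=[0, 1]
create(b): bitmap=FFF........ | a=[0, 1] b=[2]
truncate(a, 1): bitmap=F.F........ | a=[0] b=[2]
append(a, 3): bitmap=FFFFF...... | a=[0, 1, 3, 4] b=[2]
append(b, 1): bitmap=FFFFFF..... | a=[0, 1, 3, 4] b=[2, 5]
truncate(a, 2): bitmap=FFF..F..... | a=[0, 1] b=[2, 5]
unlink(a): bitmap=..F..F..... | b=[2, 5]
truncate(b, 1): bitmap=..F........ | b=[2]
append(b, 3): bitmap=FFFF....... | b=[2, 0, 1, 3]
create(a): bitmap=FFFFF...... | a=[4] b=[2, 0, 1, 3]

bitmap = FFFFF......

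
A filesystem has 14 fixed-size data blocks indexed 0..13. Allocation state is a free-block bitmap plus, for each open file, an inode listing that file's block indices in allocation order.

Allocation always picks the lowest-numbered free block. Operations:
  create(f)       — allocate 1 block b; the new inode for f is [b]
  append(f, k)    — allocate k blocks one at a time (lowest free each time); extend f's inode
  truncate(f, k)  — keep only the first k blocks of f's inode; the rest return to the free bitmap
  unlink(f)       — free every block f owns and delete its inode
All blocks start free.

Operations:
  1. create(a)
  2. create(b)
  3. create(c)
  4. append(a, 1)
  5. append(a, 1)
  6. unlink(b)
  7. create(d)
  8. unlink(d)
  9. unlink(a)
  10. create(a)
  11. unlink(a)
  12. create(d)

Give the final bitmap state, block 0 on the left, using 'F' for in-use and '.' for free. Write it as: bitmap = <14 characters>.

bitmap = F.F...........

[1] create(a) — a=0 (map F.............)
[2] create(b) — a=0 b=1 (map FF............)
[3] create(c) — a=0 b=1 c=2 (map FFF...........)
[4] append(a, 1) — a=0,3 b=1 c=2 (map FFFF..........)
[5] append(a, 1) — a=0,3,4 b=1 c=2 (map FFFFF.........)
[6] unlink(b) — a=0,3,4 c=2 (map F.FFF.........)
[7] create(d) — a=0,3,4 c=2 d=1 (map FFFFF.........)
[8] unlink(d) — a=0,3,4 c=2 (map F.FFF.........)
[9] unlink(a) — c=2 (map ..F...........)
[10] create(a) — a=0 c=2 (map F.F...........)
[11] unlink(a) — c=2 (map ..F...........)
[12] create(d) — c=2 d=0 (map F.F...........)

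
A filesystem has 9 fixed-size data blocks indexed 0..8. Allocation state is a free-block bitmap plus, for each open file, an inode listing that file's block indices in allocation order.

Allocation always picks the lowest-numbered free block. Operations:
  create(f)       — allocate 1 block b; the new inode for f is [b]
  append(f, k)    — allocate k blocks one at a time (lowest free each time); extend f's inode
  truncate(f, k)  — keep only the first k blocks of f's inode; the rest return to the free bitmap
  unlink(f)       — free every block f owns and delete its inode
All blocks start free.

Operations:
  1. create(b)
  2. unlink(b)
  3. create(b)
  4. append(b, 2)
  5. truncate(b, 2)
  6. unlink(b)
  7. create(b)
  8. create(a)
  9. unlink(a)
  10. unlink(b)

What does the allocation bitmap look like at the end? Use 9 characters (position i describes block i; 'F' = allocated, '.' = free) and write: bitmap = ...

create(b): bitmap=F........ | b=[0]
unlink(b): bitmap=......... | 
create(b): bitmap=F........ | b=[0]
append(b, 2): bitmap=FFF...... | b=[0, 1, 2]
truncate(b, 2): bitmap=FF....... | b=[0, 1]
unlink(b): bitmap=......... | 
create(b): bitmap=F........ | b=[0]
create(a): bitmap=FF....... | a=[1] b=[0]
unlink(a): bitmap=F........ | b=[0]
unlink(b): bitmap=......... | 

bitmap = .........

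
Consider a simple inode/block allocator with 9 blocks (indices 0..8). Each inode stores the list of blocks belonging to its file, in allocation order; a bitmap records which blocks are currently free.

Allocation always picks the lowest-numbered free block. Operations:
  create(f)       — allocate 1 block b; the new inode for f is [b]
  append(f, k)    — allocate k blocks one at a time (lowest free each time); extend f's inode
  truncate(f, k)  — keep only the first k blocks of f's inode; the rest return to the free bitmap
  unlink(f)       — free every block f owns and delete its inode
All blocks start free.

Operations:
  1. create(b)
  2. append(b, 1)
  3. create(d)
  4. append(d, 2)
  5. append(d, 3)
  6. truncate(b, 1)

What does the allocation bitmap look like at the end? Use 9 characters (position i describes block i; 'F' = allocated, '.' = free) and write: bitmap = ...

[1] create(b) — b=0 (map F........)
[2] append(b, 1) — b=0,1 (map FF.......)
[3] create(d) — b=0,1 d=2 (map FFF......)
[4] append(d, 2) — b=0,1 d=2,3,4 (map FFFFF....)
[5] append(d, 3) — b=0,1 d=2,3,4,5,6,7 (map FFFFFFFF.)
[6] truncate(b, 1) — b=0 d=2,3,4,5,6,7 (map F.FFFFFF.)

bitmap = F.FFFFFF.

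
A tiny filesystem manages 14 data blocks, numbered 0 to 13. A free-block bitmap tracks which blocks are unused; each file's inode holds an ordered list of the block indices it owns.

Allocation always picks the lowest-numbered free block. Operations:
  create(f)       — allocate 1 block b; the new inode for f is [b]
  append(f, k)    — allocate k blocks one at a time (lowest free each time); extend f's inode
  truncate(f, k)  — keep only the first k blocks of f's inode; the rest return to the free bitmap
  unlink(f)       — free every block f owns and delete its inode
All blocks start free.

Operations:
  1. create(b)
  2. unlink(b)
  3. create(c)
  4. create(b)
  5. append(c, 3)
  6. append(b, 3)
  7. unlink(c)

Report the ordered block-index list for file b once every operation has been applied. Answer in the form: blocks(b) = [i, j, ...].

blocks(b) = [1, 5, 6, 7]

[1] create(b) — b=0 (map F.............)
[2] unlink(b) —  (map ..............)
[3] create(c) — c=0 (map F.............)
[4] create(b) — b=1 c=0 (map FF............)
[5] append(c, 3) — b=1 c=0,2,3,4 (map FFFFF.........)
[6] append(b, 3) — b=1,5,6,7 c=0,2,3,4 (map FFFFFFFF......)
[7] unlink(c) — b=1,5,6,7 (map .F...FFF......)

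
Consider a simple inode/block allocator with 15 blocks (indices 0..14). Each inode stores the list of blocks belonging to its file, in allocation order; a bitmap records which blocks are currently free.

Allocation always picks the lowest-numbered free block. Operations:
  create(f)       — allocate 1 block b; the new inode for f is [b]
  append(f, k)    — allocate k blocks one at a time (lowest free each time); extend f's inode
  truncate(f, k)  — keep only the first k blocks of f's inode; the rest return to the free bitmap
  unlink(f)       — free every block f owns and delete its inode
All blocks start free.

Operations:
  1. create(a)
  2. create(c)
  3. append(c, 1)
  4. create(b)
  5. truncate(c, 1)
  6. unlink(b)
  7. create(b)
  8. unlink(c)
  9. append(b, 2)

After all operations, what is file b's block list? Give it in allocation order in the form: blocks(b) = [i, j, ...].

[1] create(a) — a=0 (map F..............)
[2] create(c) — a=0 c=1 (map FF.............)
[3] append(c, 1) — a=0 c=1,2 (map FFF............)
[4] create(b) — a=0 b=3 c=1,2 (map FFFF...........)
[5] truncate(c, 1) — a=0 b=3 c=1 (map FF.F...........)
[6] unlink(b) — a=0 c=1 (map FF.............)
[7] create(b) — a=0 b=2 c=1 (map FFF............)
[8] unlink(c) — a=0 b=2 (map F.F............)
[9] append(b, 2) — a=0 b=2,1,3 (map FFFF...........)

blocks(b) = [2, 1, 3]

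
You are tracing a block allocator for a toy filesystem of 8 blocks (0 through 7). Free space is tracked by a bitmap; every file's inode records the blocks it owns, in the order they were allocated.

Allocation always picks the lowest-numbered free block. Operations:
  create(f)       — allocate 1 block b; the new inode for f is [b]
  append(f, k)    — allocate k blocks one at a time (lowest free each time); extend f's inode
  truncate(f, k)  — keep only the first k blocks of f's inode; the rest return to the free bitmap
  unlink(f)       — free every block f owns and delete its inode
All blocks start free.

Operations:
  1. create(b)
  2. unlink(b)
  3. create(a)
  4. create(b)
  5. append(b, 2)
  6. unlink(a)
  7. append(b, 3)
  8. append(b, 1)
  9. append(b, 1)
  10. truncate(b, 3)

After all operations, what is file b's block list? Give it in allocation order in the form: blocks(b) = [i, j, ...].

blocks(b) = [1, 2, 3]

create(b): bitmap=F....... | b=[0]
unlink(b): bitmap=........ | 
create(a): bitmap=F....... | a=[0]
create(b): bitmap=FF...... | a=[0] b=[1]
append(b, 2): bitmap=FFFF.... | a=[0] b=[1, 2, 3]
unlink(a): bitmap=.FFF.... | b=[1, 2, 3]
append(b, 3): bitmap=FFFFFF.. | b=[1, 2, 3, 0, 4, 5]
append(b, 1): bitmap=FFFFFFF. | b=[1, 2, 3, 0, 4, 5, 6]
append(b, 1): bitmap=FFFFFFFF | b=[1, 2, 3, 0, 4, 5, 6, 7]
truncate(b, 3): bitmap=.FFF.... | b=[1, 2, 3]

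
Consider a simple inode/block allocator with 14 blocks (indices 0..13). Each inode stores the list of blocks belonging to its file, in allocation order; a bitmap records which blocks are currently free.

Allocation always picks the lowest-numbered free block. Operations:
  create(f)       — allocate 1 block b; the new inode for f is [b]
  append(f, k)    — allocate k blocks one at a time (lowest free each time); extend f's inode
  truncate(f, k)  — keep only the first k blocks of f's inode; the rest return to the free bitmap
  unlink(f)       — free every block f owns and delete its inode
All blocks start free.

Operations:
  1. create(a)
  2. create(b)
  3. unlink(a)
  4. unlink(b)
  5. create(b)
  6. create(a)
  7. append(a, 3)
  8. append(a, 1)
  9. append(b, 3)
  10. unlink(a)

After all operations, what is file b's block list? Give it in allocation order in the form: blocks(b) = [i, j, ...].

after create(a) → a:[0]  free=[F.............]
after create(b) → a:[0], b:[1]  free=[FF............]
after unlink(a) → b:[1]  free=[.F............]
after unlink(b) →   free=[..............]
after create(b) → b:[0]  free=[F.............]
after create(a) → a:[1], b:[0]  free=[FF............]
after append(a, 3) → a:[1, 2, 3, 4], b:[0]  free=[FFFFF.........]
after append(a, 1) → a:[1, 2, 3, 4, 5], b:[0]  free=[FFFFFF........]
after append(b, 3) → a:[1, 2, 3, 4, 5], b:[0, 6, 7, 8]  free=[FFFFFFFFF.....]
after unlink(a) → b:[0, 6, 7, 8]  free=[F.....FFF.....]

blocks(b) = [0, 6, 7, 8]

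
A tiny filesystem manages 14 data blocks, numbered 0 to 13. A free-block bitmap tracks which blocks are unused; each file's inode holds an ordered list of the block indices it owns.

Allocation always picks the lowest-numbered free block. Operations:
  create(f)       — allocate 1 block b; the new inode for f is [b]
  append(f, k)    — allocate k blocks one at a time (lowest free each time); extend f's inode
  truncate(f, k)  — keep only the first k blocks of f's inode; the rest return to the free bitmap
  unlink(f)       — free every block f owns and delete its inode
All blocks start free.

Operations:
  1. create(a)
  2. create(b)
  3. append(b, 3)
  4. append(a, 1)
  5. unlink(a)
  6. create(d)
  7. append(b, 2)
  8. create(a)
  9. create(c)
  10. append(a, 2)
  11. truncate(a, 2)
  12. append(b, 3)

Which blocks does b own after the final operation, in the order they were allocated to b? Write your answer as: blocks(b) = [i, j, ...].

blocks(b) = [1, 2, 3, 4, 5, 6, 10, 11, 12]

after create(a) → a:[0]  free=[F.............]
after create(b) → a:[0], b:[1]  free=[FF............]
after append(b, 3) → a:[0], b:[1, 2, 3, 4]  free=[FFFFF.........]
after append(a, 1) → a:[0, 5], b:[1, 2, 3, 4]  free=[FFFFFF........]
after unlink(a) → b:[1, 2, 3, 4]  free=[.FFFF.........]
after create(d) → b:[1, 2, 3, 4], d:[0]  free=[FFFFF.........]
after append(b, 2) → b:[1, 2, 3, 4, 5, 6], d:[0]  free=[FFFFFFF.......]
after create(a) → a:[7], b:[1, 2, 3, 4, 5, 6], d:[0]  free=[FFFFFFFF......]
after create(c) → a:[7], b:[1, 2, 3, 4, 5, 6], c:[8], d:[0]  free=[FFFFFFFFF.....]
after append(a, 2) → a:[7, 9, 10], b:[1, 2, 3, 4, 5, 6], c:[8], d:[0]  free=[FFFFFFFFFFF...]
after truncate(a, 2) → a:[7, 9], b:[1, 2, 3, 4, 5, 6], c:[8], d:[0]  free=[FFFFFFFFFF....]
after append(b, 3) → a:[7, 9], b:[1, 2, 3, 4, 5, 6, 10, 11, 12], c:[8], d:[0]  free=[FFFFFFFFFFFFF.]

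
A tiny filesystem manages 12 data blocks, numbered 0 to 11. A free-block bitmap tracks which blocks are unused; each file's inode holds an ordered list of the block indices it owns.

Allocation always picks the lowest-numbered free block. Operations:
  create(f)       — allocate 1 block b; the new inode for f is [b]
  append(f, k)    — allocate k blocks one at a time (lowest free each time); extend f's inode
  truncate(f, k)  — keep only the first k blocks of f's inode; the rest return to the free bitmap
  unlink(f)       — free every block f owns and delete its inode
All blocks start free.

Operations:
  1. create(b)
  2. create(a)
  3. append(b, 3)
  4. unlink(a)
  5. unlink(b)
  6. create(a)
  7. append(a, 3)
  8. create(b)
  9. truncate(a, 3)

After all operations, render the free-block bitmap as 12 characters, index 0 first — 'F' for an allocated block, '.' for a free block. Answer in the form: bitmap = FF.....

  1. create(b)  ⇒  F...........  {b→[0]}
  2. create(a)  ⇒  FF..........  {a→[1]; b→[0]}
  3. append(b, 3)  ⇒  FFFFF.......  {a→[1]; b→[0, 2, 3, 4]}
  4. unlink(a)  ⇒  F.FFF.......  {b→[0, 2, 3, 4]}
  5. unlink(b)  ⇒  ............  {}
  6. create(a)  ⇒  F...........  {a→[0]}
  7. append(a, 3)  ⇒  FFFF........  {a→[0, 1, 2, 3]}
  8. create(b)  ⇒  FFFFF.......  {a→[0, 1, 2, 3]; b→[4]}
  9. truncate(a, 3)  ⇒  FFF.F.......  {a→[0, 1, 2]; b→[4]}

bitmap = FFF.F.......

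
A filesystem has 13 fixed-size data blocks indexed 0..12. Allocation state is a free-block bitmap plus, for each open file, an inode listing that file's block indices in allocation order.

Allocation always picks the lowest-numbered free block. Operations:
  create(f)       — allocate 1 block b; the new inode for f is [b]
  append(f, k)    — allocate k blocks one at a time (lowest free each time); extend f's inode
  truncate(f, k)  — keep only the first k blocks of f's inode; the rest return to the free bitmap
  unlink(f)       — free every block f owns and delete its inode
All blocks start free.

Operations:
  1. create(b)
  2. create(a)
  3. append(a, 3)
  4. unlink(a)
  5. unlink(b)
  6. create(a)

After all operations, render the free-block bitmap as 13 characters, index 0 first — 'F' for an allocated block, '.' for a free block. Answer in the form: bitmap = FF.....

bitmap = F............

[1] create(b) — b=0 (map F............)
[2] create(a) — a=1 b=0 (map FF...........)
[3] append(a, 3) — a=1,2,3,4 b=0 (map FFFFF........)
[4] unlink(a) — b=0 (map F............)
[5] unlink(b) —  (map .............)
[6] create(a) — a=0 (map F............)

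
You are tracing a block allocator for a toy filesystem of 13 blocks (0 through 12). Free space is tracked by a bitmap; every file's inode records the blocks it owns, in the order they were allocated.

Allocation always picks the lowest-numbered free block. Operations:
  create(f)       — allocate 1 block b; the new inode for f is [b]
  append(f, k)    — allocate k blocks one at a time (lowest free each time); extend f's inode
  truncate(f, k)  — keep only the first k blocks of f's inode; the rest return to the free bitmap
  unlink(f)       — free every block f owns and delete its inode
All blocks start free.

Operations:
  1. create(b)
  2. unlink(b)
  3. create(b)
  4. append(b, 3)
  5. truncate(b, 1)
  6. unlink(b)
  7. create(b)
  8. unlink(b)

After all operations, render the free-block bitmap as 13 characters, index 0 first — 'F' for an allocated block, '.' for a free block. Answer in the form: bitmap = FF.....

[1] create(b) — b=0 (map F............)
[2] unlink(b) —  (map .............)
[3] create(b) — b=0 (map F............)
[4] append(b, 3) — b=0,1,2,3 (map FFFF.........)
[5] truncate(b, 1) — b=0 (map F............)
[6] unlink(b) —  (map .............)
[7] create(b) — b=0 (map F............)
[8] unlink(b) —  (map .............)

bitmap = .............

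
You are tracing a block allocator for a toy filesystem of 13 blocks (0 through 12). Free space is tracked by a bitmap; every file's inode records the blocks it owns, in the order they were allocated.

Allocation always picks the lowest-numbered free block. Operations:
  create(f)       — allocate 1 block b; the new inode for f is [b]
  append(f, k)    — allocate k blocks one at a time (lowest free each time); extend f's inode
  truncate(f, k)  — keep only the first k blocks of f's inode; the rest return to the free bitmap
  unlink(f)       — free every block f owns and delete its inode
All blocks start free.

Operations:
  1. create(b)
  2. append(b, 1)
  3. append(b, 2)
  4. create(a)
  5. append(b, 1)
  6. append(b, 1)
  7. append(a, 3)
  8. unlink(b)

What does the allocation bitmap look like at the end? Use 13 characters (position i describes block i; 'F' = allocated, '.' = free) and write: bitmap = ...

bitmap = ....F..FFF...

after create(b) → b:[0]  free=[F............]
after append(b, 1) → b:[0, 1]  free=[FF...........]
after append(b, 2) → b:[0, 1, 2, 3]  free=[FFFF.........]
after create(a) → a:[4], b:[0, 1, 2, 3]  free=[FFFFF........]
after append(b, 1) → a:[4], b:[0, 1, 2, 3, 5]  free=[FFFFFF.......]
after append(b, 1) → a:[4], b:[0, 1, 2, 3, 5, 6]  free=[FFFFFFF......]
after append(a, 3) → a:[4, 7, 8, 9], b:[0, 1, 2, 3, 5, 6]  free=[FFFFFFFFFF...]
after unlink(b) → a:[4, 7, 8, 9]  free=[....F..FFF...]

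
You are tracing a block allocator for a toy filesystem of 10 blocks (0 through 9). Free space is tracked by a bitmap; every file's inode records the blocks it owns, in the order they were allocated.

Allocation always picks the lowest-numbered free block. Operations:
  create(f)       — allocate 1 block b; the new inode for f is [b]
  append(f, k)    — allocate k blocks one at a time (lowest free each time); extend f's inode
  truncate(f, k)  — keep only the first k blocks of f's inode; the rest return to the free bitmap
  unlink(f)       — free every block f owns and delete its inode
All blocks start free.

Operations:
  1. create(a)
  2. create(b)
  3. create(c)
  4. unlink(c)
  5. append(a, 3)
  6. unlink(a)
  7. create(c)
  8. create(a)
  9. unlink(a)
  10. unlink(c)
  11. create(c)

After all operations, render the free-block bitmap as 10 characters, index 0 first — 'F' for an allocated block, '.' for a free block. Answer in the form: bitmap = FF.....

bitmap = FF........

[1] create(a) — a=0 (map F.........)
[2] create(b) — a=0 b=1 (map FF........)
[3] create(c) — a=0 b=1 c=2 (map FFF.......)
[4] unlink(c) — a=0 b=1 (map FF........)
[5] append(a, 3) — a=0,2,3,4 b=1 (map FFFFF.....)
[6] unlink(a) — b=1 (map .F........)
[7] create(c) — b=1 c=0 (map FF........)
[8] create(a) — a=2 b=1 c=0 (map FFF.......)
[9] unlink(a) — b=1 c=0 (map FF........)
[10] unlink(c) — b=1 (map .F........)
[11] create(c) — b=1 c=0 (map FF........)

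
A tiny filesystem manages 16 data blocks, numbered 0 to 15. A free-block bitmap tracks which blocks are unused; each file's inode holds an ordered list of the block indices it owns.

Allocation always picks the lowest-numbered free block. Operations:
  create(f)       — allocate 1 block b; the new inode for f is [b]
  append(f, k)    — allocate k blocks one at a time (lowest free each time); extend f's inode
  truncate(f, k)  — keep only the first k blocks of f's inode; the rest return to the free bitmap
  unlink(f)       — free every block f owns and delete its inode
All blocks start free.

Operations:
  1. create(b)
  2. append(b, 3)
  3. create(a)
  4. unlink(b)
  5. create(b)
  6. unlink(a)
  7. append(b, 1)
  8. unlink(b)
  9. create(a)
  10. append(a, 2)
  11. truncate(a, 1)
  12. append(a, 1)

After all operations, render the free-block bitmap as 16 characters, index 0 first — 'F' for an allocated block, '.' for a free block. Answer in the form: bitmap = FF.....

after create(b) → b:[0]  free=[F...............]
after append(b, 3) → b:[0, 1, 2, 3]  free=[FFFF............]
after create(a) → a:[4], b:[0, 1, 2, 3]  free=[FFFFF...........]
after unlink(b) → a:[4]  free=[....F...........]
after create(b) → a:[4], b:[0]  free=[F...F...........]
after unlink(a) → b:[0]  free=[F...............]
after append(b, 1) → b:[0, 1]  free=[FF..............]
after unlink(b) →   free=[................]
after create(a) → a:[0]  free=[F...............]
after append(a, 2) → a:[0, 1, 2]  free=[FFF.............]
after truncate(a, 1) → a:[0]  free=[F...............]
after append(a, 1) → a:[0, 1]  free=[FF..............]

bitmap = FF..............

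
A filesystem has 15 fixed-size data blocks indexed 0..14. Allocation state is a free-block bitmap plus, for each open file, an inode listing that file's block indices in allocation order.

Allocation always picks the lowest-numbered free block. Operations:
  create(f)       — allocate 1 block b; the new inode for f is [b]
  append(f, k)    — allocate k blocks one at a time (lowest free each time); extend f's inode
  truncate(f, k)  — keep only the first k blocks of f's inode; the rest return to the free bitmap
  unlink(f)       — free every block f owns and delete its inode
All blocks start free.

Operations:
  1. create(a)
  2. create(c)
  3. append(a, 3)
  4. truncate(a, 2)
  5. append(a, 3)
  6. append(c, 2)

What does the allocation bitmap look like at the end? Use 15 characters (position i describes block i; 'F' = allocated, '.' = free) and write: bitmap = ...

bitmap = FFFFFFFF.......

create(a): bitmap=F.............. | a=[0]
create(c): bitmap=FF............. | a=[0] c=[1]
append(a, 3): bitmap=FFFFF.......... | a=[0, 2, 3, 4] c=[1]
truncate(a, 2): bitmap=FFF............ | a=[0, 2] c=[1]
append(a, 3): bitmap=FFFFFF......... | a=[0, 2, 3, 4, 5] c=[1]
append(c, 2): bitmap=FFFFFFFF....... | a=[0, 2, 3, 4, 5] c=[1, 6, 7]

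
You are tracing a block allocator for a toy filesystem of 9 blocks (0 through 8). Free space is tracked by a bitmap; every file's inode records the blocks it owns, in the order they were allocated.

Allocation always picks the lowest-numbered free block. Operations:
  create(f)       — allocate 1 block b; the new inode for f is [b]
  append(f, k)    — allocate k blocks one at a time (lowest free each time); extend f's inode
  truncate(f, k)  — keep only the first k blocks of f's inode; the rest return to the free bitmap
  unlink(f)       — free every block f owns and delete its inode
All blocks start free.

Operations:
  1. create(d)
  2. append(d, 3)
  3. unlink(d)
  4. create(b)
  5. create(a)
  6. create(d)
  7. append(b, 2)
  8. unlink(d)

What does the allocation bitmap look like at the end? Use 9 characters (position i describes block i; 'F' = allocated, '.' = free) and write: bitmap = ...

bitmap = FF.FF....

  1. create(d)  ⇒  F........  {d→[0]}
  2. append(d, 3)  ⇒  FFFF.....  {d→[0, 1, 2, 3]}
  3. unlink(d)  ⇒  .........  {}
  4. create(b)  ⇒  F........  {b→[0]}
  5. create(a)  ⇒  FF.......  {a→[1]; b→[0]}
  6. create(d)  ⇒  FFF......  {a→[1]; b→[0]; d→[2]}
  7. append(b, 2)  ⇒  FFFFF....  {a→[1]; b→[0, 3, 4]; d→[2]}
  8. unlink(d)  ⇒  FF.FF....  {a→[1]; b→[0, 3, 4]}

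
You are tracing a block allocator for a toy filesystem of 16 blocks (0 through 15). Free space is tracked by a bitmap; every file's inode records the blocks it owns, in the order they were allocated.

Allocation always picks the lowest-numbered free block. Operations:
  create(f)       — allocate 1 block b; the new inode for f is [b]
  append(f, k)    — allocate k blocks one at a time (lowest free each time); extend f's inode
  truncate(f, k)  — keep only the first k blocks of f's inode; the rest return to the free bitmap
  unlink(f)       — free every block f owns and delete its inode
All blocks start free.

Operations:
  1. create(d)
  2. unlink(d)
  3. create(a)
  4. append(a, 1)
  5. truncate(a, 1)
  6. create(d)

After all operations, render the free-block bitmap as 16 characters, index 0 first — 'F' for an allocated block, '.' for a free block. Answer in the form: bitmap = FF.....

  1. create(d)  ⇒  F...............  {d→[0]}
  2. unlink(d)  ⇒  ................  {}
  3. create(a)  ⇒  F...............  {a→[0]}
  4. append(a, 1)  ⇒  FF..............  {a→[0, 1]}
  5. truncate(a, 1)  ⇒  F...............  {a→[0]}
  6. create(d)  ⇒  FF..............  {a→[0]; d→[1]}

bitmap = FF..............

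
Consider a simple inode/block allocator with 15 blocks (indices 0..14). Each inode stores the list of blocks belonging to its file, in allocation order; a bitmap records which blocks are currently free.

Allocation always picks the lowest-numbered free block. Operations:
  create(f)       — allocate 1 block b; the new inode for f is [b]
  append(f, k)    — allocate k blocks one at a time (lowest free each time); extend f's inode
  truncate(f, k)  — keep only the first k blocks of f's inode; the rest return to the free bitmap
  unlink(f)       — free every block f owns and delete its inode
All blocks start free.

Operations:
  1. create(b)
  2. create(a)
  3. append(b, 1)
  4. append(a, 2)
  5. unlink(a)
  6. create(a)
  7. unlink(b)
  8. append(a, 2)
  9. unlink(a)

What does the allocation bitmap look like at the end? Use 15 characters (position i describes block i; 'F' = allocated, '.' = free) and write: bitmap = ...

[1] create(b) — b=0 (map F..............)
[2] create(a) — a=1 b=0 (map FF.............)
[3] append(b, 1) — a=1 b=0,2 (map FFF............)
[4] append(a, 2) — a=1,3,4 b=0,2 (map FFFFF..........)
[5] unlink(a) — b=0,2 (map F.F............)
[6] create(a) — a=1 b=0,2 (map FFF............)
[7] unlink(b) — a=1 (map .F.............)
[8] append(a, 2) — a=1,0,2 (map FFF............)
[9] unlink(a) —  (map ...............)

bitmap = ...............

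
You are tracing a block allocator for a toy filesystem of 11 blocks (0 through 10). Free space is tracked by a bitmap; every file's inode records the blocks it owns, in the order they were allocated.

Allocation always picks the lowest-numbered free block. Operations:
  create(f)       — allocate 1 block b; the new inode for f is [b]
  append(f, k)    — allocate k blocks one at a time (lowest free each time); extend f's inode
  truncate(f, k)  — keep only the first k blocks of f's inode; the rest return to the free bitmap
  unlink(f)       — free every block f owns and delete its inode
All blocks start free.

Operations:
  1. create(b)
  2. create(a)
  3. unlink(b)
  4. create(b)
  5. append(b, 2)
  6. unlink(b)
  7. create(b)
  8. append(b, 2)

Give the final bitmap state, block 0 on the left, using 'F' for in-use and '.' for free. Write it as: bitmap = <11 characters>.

bitmap = FFFF.......

after create(b) → b:[0]  free=[F..........]
after create(a) → a:[1], b:[0]  free=[FF.........]
after unlink(b) → a:[1]  free=[.F.........]
after create(b) → a:[1], b:[0]  free=[FF.........]
after append(b, 2) → a:[1], b:[0, 2, 3]  free=[FFFF.......]
after unlink(b) → a:[1]  free=[.F.........]
after create(b) → a:[1], b:[0]  free=[FF.........]
after append(b, 2) → a:[1], b:[0, 2, 3]  free=[FFFF.......]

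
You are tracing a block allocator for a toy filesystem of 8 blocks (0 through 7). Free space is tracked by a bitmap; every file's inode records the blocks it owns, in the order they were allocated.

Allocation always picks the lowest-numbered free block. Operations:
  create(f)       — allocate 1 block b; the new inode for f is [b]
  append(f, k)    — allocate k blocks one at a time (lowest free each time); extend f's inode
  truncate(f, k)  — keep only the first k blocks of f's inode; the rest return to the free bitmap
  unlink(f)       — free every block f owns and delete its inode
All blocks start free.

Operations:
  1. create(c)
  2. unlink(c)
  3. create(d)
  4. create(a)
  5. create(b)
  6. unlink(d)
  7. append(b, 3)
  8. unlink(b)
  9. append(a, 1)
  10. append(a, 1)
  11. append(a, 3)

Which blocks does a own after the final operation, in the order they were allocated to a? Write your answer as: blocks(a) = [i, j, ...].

create(c): bitmap=F....... | c=[0]
unlink(c): bitmap=........ | 
create(d): bitmap=F....... | d=[0]
create(a): bitmap=FF...... | a=[1] d=[0]
create(b): bitmap=FFF..... | a=[1] b=[2] d=[0]
unlink(d): bitmap=.FF..... | a=[1] b=[2]
append(b, 3): bitmap=FFFFF... | a=[1] b=[2, 0, 3, 4]
unlink(b): bitmap=.F...... | a=[1]
append(a, 1): bitmap=FF...... | a=[1, 0]
append(a, 1): bitmap=FFF..... | a=[1, 0, 2]
append(a, 3): bitmap=FFFFFF.. | a=[1, 0, 2, 3, 4, 5]

blocks(a) = [1, 0, 2, 3, 4, 5]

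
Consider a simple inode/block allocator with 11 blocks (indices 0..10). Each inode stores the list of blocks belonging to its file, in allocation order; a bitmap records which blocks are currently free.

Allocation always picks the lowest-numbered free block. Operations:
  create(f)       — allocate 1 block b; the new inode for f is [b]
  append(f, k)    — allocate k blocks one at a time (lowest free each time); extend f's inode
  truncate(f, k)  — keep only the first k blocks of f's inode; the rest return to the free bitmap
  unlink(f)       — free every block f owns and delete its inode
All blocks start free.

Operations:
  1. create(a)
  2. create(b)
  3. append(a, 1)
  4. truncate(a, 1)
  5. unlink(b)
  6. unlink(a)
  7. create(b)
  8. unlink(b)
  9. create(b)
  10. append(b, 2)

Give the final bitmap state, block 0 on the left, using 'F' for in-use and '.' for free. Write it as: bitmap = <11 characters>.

  1. create(a)  ⇒  F..........  {a→[0]}
  2. create(b)  ⇒  FF.........  {a→[0]; b→[1]}
  3. append(a, 1)  ⇒  FFF........  {a→[0, 2]; b→[1]}
  4. truncate(a, 1)  ⇒  FF.........  {a→[0]; b→[1]}
  5. unlink(b)  ⇒  F..........  {a→[0]}
  6. unlink(a)  ⇒  ...........  {}
  7. create(b)  ⇒  F..........  {b→[0]}
  8. unlink(b)  ⇒  ...........  {}
  9. create(b)  ⇒  F..........  {b→[0]}
  10. append(b, 2)  ⇒  FFF........  {b→[0, 1, 2]}

bitmap = FFF........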